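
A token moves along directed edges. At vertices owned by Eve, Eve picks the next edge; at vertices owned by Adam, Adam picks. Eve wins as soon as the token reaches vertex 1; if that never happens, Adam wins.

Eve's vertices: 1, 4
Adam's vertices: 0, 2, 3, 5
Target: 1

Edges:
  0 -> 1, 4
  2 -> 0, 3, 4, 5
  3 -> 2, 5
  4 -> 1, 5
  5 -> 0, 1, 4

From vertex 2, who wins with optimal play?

Adam

A0 = {1}
A1: add {4} — 4 (Eve) has 4→1.
A2: add {0} — 0 (Adam): all of {1, 4} already in.
A3: add {5} — 5 (Adam): all of {0, 1, 4} already in.
A4 = A3; e.g. 2 (Adam) can still go to 3. Fixed point.
2 never enters the attractor, so Adam can avoid the target forever.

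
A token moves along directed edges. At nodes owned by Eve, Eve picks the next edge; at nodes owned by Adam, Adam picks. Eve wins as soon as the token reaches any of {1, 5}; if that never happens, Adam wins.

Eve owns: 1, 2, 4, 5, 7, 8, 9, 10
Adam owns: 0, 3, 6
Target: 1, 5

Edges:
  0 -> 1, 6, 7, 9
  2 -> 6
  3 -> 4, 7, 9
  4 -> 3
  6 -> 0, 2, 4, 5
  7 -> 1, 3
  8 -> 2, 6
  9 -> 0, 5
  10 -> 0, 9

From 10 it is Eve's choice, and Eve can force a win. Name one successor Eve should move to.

9

A0 = {1, 5}
A1: add {7, 9} — 7 (Eve) has 7→1; 9 (Eve) has 9→5.
A2: add {10} — 10 (Eve) has 10→9.
A3 = A2; e.g. 0 (Adam) can still go to 6. Fixed point.
From 10, successor 9 is in the attractor (rank 1); the other successor 0 is not.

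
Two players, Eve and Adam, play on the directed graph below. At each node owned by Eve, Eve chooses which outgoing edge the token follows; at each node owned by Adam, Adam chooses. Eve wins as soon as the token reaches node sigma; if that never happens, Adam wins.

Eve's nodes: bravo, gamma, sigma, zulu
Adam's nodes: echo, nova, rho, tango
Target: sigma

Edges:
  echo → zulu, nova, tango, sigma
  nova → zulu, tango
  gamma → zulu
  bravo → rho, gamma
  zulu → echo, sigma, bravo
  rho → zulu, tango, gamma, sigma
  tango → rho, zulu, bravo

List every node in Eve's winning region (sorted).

A0 = {sigma}
A1: add {zulu} — zulu (Eve) has zulu→sigma.
A2: add {gamma} — gamma (Eve) has gamma→zulu.
A3: add {bravo} — bravo (Eve) has bravo→gamma.
A4 = A3; e.g. rho (Adam) can still go to tango. Fixed point.
Eve's winning region = {bravo, gamma, sigma, zulu}.

bravo, gamma, sigma, zulu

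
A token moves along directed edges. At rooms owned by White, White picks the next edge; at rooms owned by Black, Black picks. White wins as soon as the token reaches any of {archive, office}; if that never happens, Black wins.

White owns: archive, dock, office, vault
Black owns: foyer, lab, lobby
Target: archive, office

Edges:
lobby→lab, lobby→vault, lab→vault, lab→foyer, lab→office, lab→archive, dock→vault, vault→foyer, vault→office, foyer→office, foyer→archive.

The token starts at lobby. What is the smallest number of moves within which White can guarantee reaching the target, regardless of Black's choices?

3

A0 = {archive, office}
A1: add {foyer, vault} — vault (White) has vault→office; foyer (Black): all of {office, archive} already in.
A2: add {dock, lab} — lab (Black): all of {vault, foyer, office, archive} already in; dock (White) has dock→vault.
A3: add {lobby} — lobby (Black): all of {lab, vault} already in.
A3 = all vertices. Fixed point.
lobby enters the attractor at level 3, so White can force the target in 3 moves from there.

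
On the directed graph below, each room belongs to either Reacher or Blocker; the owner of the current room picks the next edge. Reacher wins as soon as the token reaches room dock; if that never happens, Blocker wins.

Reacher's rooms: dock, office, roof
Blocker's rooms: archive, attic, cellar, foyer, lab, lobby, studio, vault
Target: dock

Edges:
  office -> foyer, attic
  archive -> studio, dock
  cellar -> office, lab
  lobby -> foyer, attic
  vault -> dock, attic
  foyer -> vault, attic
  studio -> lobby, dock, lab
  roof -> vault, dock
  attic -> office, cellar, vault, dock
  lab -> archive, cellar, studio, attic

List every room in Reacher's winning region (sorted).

dock, roof

A0 = {dock}
A1: add {roof} — roof (Reacher) has roof→dock.
A2 = A1; e.g. office (Reacher) has no edge into A1. Fixed point.
Reacher's winning region = {dock, roof}.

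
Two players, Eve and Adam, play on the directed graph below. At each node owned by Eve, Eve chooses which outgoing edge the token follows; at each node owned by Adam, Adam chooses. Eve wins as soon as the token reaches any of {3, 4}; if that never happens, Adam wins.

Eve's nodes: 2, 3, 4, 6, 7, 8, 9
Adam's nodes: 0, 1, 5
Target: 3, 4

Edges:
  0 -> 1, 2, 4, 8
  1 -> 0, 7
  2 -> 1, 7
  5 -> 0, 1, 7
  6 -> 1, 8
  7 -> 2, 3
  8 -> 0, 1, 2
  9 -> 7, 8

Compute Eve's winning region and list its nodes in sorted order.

2, 3, 4, 6, 7, 8, 9

A0 = {3, 4}
A1: add {7} — 7 (Eve) has 7→3.
A2: add {2, 9} — 2 (Eve) has 2→7; 9 (Eve) has 9→7.
A3: add {8} — 8 (Eve) has 8→2.
A4: add {6} — 6 (Eve) has 6→8.
A5 = A4; e.g. 0 (Adam) can still go to 1. Fixed point.
Eve's winning region = {2, 3, 4, 6, 7, 8, 9}.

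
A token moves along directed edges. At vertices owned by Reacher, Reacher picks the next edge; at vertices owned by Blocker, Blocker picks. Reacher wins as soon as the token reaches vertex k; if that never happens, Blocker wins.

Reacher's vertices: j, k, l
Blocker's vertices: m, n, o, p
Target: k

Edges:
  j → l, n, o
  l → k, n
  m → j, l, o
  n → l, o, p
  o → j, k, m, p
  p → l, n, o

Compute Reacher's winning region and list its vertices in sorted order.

A0 = {k}
A1: add {l} — l (Reacher) has l→k.
A2: add {j} — j (Reacher) has j→l.
A3 = A2; e.g. m (Blocker) can still go to o. Fixed point.
Reacher's winning region = {j, k, l}.

j, k, l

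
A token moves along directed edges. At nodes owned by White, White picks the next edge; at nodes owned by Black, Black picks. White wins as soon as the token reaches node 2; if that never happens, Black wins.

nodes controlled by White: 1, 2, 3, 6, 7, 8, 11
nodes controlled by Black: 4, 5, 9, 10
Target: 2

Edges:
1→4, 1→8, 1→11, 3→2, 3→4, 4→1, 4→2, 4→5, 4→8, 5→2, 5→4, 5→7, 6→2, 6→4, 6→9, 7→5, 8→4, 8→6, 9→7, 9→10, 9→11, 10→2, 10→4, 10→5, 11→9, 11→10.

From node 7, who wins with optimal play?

Black

A0 = {2}
A1: add {3, 6} — 3 (White) has 3→2; 6 (White) has 6→2.
A2: add {8} — 8 (White) has 8→6.
A3: add {1} — 1 (White) has 1→8.
A4 = A3; e.g. 4 (Black) can still go to 5. Fixed point.
7 never enters the attractor, so Black can avoid the target forever.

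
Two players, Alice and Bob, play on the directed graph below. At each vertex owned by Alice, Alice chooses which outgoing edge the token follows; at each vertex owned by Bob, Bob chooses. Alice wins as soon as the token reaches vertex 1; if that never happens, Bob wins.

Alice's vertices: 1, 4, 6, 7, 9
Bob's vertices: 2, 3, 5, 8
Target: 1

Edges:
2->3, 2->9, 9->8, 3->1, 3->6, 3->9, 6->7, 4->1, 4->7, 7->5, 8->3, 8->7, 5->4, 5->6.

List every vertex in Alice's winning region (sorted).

A0 = {1}
A1: add {4} — 4 (Alice) has 4→1.
A2 = A1; e.g. 2 (Bob) can still go to 3. Fixed point.
Alice's winning region = {1, 4}.

1, 4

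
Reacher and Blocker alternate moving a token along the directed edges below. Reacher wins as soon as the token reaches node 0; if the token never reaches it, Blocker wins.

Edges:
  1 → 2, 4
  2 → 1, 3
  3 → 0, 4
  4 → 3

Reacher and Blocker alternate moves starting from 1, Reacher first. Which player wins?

Track states (vertex, player-to-move).
A0 = {(0,Reacher), (0,Blocker)}
A1: add {(3,Reacher)}.
A2: add {(4,Blocker)}.
A3: add {(1,Reacher)}.
(1,Reacher) ∈ A3 ⇒ Reacher forces the target.

Reacher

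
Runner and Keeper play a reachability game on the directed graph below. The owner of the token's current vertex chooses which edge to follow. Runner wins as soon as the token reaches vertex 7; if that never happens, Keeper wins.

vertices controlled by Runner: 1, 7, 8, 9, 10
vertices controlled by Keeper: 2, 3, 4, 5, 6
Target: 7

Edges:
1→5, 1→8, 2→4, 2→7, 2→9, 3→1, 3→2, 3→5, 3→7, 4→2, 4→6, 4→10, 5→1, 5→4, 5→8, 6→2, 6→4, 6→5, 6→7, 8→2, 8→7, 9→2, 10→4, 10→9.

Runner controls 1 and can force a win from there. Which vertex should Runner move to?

A0 = {7}
A1: add {8} — 8 (Runner) has 8→7.
A2: add {1} — 1 (Runner) has 1→8.
A3 = A2; e.g. 2 (Keeper) can still go to 4. Fixed point.
From 1, successor 8 is in the attractor (rank 1); the other successor 5 is not.

8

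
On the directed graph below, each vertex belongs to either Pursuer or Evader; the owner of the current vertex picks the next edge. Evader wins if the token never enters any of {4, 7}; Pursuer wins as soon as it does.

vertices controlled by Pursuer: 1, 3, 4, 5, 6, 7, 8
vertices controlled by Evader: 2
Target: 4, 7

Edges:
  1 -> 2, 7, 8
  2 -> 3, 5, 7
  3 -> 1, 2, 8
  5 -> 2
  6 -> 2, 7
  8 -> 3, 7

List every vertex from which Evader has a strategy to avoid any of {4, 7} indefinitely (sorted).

2, 5

A0 = {4, 7}
A1: add {1, 6, 8} — 1 (Pursuer) has 1→7; 6 (Pursuer) has 6→7; 8 (Pursuer) has 8→7.
A2: add {3} — 3 (Pursuer) has 3→1.
A3 = A2; e.g. 2 (Evader) can still go to 5. Fixed point.
Pursuer's attractor = {1, 3, 4, 6, 7, 8}; Evader avoids the target exactly from the complement.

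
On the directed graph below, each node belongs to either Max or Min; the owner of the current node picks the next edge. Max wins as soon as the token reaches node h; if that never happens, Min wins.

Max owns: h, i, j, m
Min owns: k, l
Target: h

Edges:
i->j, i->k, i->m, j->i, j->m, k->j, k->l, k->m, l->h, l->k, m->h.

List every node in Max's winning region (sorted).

A0 = {h}
A1: add {m} — m (Max) has m→h.
A2: add {i, j} — i (Max) has i→m; j (Max) has j→m.
A3 = A2; e.g. k (Min) can still go to l. Fixed point.
Max's winning region = {h, i, j, m}.

h, i, j, m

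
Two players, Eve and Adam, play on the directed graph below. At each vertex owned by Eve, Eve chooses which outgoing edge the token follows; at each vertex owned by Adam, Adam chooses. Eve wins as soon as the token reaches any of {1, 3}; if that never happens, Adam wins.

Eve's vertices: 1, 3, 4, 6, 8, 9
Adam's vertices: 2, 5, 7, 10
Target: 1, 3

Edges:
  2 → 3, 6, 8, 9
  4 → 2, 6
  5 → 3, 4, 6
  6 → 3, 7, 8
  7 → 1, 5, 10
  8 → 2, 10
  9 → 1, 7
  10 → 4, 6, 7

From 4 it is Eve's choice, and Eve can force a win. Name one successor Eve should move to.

A0 = {1, 3}
A1: add {6, 9} — 6 (Eve) has 6→3; 9 (Eve) has 9→1.
A2: add {4} — 4 (Eve) has 4→6.
A3: add {5} — 5 (Adam): all of {3, 4, 6} already in.
A4 = A3; e.g. 2 (Adam) can still go to 8. Fixed point.
From 4, successor 6 is in the attractor (rank 1); the other successor 2 is not.

6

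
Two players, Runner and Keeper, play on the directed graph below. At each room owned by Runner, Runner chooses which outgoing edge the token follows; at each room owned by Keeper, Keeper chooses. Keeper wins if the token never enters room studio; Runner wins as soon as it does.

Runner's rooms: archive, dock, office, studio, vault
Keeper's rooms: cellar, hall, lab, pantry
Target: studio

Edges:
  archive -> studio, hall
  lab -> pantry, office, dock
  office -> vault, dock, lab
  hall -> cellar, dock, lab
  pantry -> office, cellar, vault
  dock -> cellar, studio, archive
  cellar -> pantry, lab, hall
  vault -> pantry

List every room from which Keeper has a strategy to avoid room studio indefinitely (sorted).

cellar, hall, lab, pantry, vault

A0 = {studio}
A1: add {archive, dock} — dock (Runner) has dock→studio; archive (Runner) has archive→studio.
A2: add {office} — office (Runner) has office→dock.
A3 = A2; e.g. pantry (Keeper) can still go to cellar. Fixed point.
Runner's attractor = {archive, dock, office, studio}; Keeper avoids the target exactly from the complement.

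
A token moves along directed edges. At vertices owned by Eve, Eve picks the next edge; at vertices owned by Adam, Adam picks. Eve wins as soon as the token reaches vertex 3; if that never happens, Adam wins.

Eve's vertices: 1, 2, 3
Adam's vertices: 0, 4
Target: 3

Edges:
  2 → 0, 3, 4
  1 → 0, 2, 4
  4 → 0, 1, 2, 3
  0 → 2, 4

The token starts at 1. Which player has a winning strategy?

Eve

A0 = {3}
A1: add {2} — 2 (Eve) has 2→3.
A2: add {1} — 1 (Eve) has 1→2.
A3 = A2; e.g. 0 (Adam) can still go to 4. Fixed point.
1 ∈ A2, so Eve can force the target.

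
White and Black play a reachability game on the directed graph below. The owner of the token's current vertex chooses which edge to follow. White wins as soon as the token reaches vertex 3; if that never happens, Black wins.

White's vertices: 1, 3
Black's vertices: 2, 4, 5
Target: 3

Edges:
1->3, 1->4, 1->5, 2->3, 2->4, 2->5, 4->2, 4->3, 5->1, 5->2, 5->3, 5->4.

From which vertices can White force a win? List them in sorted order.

1, 3

A0 = {3}
A1: add {1} — 1 (White) has 1→3.
A2 = A1; e.g. 2 (Black) can still go to 4. Fixed point.
White's winning region = {1, 3}.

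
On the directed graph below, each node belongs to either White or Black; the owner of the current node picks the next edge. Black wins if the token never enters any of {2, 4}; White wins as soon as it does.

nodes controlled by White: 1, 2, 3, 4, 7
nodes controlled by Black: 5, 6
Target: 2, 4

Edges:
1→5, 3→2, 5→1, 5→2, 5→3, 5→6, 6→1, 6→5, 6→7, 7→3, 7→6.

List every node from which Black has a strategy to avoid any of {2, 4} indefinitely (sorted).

A0 = {2, 4}
A1: add {3} — 3 (White) has 3→2.
A2: add {7} — 7 (White) has 7→3.
A3 = A2; e.g. 1 (White) has no edge into A2. Fixed point.
White's attractor = {2, 3, 4, 7}; Black avoids the target exactly from the complement.

1, 5, 6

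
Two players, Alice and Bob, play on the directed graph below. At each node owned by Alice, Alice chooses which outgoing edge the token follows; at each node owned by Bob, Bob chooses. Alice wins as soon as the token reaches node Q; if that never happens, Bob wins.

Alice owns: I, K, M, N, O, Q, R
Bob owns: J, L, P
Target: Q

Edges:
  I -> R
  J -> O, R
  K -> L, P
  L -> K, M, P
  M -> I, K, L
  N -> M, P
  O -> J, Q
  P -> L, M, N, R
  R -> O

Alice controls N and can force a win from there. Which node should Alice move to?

A0 = {Q}
A1: add {O} — O (Alice) has O→Q.
A2: add {R} — R (Alice) has R→O.
A3: add {I, J} — I (Alice) has I→R; J (Bob): all of {O, R} already in.
A4: add {M} — M (Alice) has M→I.
A5: add {N} — N (Alice) has N→M.
A6 = A5; e.g. K (Alice) has no edge into A5. Fixed point.
From N, successor M is in the attractor (rank 4); the other successor P is not.

M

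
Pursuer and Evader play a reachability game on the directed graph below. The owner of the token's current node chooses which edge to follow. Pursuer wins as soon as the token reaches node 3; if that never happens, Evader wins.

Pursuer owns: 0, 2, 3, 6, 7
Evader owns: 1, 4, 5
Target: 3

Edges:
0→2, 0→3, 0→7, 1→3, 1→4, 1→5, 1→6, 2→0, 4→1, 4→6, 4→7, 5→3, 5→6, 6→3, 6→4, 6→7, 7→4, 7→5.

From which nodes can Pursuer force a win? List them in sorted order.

A0 = {3}
A1: add {0, 6} — 0 (Pursuer) has 0→3; 6 (Pursuer) has 6→3.
A2: add {2, 5} — 2 (Pursuer) has 2→0; 5 (Evader): all of {3, 6} already in.
A3: add {7} — 7 (Pursuer) has 7→5.
A4 = A3; e.g. 1 (Evader) can still go to 4. Fixed point.
Pursuer's winning region = {0, 2, 3, 5, 6, 7}.

0, 2, 3, 5, 6, 7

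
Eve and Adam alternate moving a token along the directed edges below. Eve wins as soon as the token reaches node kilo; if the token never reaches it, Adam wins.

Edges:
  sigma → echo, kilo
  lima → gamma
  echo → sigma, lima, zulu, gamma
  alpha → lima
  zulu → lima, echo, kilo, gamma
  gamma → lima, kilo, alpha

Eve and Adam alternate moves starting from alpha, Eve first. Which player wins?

Track states (vertex, player-to-move).
A0 = {(kilo,Eve), (kilo,Adam)}
A1: add {(sigma,Eve), (zulu,Eve), (gamma,Eve)}.
A2: add {(lima,Adam)}.
A3: add {(echo,Eve), (alpha,Eve)}.
(alpha,Eve) ∈ A3 ⇒ Eve forces the target.

Eve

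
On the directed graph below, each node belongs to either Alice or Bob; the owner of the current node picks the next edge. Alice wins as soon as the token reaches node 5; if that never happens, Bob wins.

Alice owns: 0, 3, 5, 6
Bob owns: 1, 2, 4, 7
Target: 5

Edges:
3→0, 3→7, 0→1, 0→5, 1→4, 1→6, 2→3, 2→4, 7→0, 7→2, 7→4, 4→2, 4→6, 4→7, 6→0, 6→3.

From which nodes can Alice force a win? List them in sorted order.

0, 3, 5, 6

A0 = {5}
A1: add {0} — 0 (Alice) has 0→5.
A2: add {3, 6} — 3 (Alice) has 3→0; 6 (Alice) has 6→0.
A3 = A2; e.g. 1 (Bob) can still go to 4. Fixed point.
Alice's winning region = {0, 3, 5, 6}.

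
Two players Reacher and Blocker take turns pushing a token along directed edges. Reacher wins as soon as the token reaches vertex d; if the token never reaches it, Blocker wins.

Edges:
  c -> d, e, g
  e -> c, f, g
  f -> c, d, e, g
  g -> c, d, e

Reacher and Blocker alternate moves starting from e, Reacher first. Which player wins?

Track states (vertex, player-to-move).
A0 = {(d,Reacher), (d,Blocker)}
A1: add {(c,Reacher), (f,Reacher), (g,Reacher)}.
A2: add {(e,Blocker)}.
A3 = A2; e.g. (c,Blocker) stays out. (e,Reacher) never enters ⇒ Blocker avoids the target.

Blocker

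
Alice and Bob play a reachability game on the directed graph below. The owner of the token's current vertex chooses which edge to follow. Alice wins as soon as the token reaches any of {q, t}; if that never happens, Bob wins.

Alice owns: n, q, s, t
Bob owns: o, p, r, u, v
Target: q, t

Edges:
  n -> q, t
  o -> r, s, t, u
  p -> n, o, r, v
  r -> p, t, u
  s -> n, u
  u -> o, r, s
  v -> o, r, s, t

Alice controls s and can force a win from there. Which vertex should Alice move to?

n

A0 = {q, t}
A1: add {n} — n (Alice) has n→q.
A2: add {s} — s (Alice) has s→n.
A3 = A2; e.g. o (Bob) can still go to r. Fixed point.
From s, successor n is in the attractor (rank 1); the other successor u is not.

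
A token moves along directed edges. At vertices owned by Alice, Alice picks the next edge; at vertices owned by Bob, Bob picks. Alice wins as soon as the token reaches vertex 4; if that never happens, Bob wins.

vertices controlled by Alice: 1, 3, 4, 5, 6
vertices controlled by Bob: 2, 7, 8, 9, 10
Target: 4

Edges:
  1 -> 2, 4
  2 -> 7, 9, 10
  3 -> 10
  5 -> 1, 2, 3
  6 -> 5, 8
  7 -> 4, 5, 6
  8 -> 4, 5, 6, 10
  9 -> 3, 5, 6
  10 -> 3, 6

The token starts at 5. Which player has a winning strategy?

Alice

A0 = {4}
A1: add {1} — 1 (Alice) has 1→4.
A2: add {5} — 5 (Alice) has 5→1.
5 ∈ A2, so Alice can force the target.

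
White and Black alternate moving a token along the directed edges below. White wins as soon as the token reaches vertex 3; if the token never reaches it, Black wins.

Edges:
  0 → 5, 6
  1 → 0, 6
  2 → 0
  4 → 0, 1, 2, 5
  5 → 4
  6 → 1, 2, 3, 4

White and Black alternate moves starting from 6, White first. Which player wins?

Track states (vertex, player-to-move).
A0 = {(3,White), (3,Black)}
A1: add {(6,White)}.
(6,White) ∈ A1 ⇒ White forces the target.

White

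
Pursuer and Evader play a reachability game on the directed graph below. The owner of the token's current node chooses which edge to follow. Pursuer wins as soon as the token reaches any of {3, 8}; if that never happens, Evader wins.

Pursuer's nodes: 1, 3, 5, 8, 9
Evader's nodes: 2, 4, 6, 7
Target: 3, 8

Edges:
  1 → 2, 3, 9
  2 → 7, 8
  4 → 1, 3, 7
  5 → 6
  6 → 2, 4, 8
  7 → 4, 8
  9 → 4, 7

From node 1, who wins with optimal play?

A0 = {3, 8}
A1: add {1} — 1 (Pursuer) has 1→3.
A2 = A1; e.g. 2 (Evader) can still go to 7. Fixed point.
1 ∈ A1, so Pursuer can force the target.

Pursuer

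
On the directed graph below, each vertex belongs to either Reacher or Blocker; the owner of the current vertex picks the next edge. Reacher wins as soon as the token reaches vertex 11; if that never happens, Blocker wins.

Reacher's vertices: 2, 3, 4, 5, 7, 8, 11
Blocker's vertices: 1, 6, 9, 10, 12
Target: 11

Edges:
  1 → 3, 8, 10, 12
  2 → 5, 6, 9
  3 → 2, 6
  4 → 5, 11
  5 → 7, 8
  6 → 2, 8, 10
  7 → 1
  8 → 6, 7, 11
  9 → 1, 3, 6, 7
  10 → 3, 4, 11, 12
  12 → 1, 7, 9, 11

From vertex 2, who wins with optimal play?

A0 = {11}
A1: add {4, 8} — 4 (Reacher) has 4→11; 8 (Reacher) has 8→11.
A2: add {5} — 5 (Reacher) has 5→8.
A3: add {2} — 2 (Reacher) has 2→5.
2 ∈ A3, so Reacher can force the target.

Reacher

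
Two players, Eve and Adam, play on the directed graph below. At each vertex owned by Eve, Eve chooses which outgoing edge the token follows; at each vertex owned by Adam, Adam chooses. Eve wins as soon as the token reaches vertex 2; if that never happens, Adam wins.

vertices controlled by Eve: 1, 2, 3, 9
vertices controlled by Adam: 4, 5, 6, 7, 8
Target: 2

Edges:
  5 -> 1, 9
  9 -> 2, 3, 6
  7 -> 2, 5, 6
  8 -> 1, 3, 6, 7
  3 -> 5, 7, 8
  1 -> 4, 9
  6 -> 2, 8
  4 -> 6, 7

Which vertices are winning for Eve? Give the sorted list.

1, 2, 3, 5, 9

A0 = {2}
A1: add {9} — 9 (Eve) has 9→2.
A2: add {1} — 1 (Eve) has 1→9.
A3: add {5} — 5 (Adam): all of {1, 9} already in.
A4: add {3} — 3 (Eve) has 3→5.
A5 = A4; e.g. 4 (Adam) can still go to 6. Fixed point.
Eve's winning region = {1, 2, 3, 5, 9}.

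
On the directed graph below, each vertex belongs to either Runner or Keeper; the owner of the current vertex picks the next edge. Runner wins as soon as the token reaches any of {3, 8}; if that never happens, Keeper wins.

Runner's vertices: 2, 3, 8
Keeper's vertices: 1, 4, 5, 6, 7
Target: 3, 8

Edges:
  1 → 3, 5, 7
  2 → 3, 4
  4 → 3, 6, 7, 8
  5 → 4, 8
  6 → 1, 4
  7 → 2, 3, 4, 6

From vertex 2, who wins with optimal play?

A0 = {3, 8}
A1: add {2} — 2 (Runner) has 2→3.
A2 = A1; e.g. 1 (Keeper) can still go to 5. Fixed point.
2 ∈ A1, so Runner can force the target.

Runner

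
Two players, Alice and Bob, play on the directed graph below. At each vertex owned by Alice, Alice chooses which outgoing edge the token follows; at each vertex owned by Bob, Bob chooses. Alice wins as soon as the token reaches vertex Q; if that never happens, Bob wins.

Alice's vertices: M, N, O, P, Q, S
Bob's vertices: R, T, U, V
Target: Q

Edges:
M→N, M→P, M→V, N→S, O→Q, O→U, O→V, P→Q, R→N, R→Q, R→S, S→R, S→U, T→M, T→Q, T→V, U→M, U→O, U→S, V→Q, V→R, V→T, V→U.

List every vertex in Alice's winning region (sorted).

M, O, P, Q

A0 = {Q}
A1: add {O, P} — O (Alice) has O→Q; P (Alice) has P→Q.
A2: add {M} — M (Alice) has M→P.
A3 = A2; e.g. N (Alice) has no edge into A2. Fixed point.
Alice's winning region = {M, O, P, Q}.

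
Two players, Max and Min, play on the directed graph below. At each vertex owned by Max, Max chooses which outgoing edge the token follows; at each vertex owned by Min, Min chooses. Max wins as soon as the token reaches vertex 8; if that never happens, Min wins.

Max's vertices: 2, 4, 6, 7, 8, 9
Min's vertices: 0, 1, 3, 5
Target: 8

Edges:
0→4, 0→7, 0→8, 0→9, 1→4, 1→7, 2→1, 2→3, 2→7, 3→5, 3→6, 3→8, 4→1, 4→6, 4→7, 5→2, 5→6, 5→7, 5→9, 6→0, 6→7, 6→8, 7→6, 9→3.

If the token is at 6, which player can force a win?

Max

A0 = {8}
A1: add {6} — 6 (Max) has 6→8.
6 ∈ A1, so Max can force the target.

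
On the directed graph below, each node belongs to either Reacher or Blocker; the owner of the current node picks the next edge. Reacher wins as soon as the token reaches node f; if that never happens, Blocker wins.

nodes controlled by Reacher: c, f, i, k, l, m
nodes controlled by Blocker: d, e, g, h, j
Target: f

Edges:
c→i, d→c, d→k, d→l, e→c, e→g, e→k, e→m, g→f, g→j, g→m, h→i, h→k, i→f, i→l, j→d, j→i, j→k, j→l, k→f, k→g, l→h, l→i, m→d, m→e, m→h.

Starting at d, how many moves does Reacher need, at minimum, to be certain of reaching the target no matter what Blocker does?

3

A0 = {f}
A1: add {i, k} — i (Reacher) has i→f; k (Reacher) has k→f.
A2: add {c, h, l} — c (Reacher) has c→i; h (Blocker): all of {i, k} already in; l (Reacher) has l→i.
A3: add {d, m} — d (Blocker): all of {c, k, l} already in; m (Reacher) has m→h.
d enters the attractor at level 3, so Reacher can force the target in 3 moves from there.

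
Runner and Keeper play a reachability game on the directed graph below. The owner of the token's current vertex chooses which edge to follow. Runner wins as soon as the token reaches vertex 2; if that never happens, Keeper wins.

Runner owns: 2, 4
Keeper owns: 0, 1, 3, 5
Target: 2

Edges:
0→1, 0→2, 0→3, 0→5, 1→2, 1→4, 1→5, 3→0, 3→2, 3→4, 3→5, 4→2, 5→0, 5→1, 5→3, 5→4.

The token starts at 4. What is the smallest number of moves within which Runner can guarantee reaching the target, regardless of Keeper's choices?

1

A0 = {2}
A1: add {4} — 4 (Runner) has 4→2.
A2 = A1; e.g. 0 (Keeper) can still go to 1. Fixed point.
4 enters the attractor at level 1, so Runner can force the target in 1 move from there.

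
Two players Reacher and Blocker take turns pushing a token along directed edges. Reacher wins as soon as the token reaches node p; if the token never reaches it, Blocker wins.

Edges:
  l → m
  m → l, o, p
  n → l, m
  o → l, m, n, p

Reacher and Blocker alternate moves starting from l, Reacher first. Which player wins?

Track states (vertex, player-to-move).
A0 = {(p,Reacher), (p,Blocker)}
A1: add {(m,Reacher), (o,Reacher)}.
A2: add {(l,Blocker)}.
A3: add {(n,Reacher)}.
A4 = A3; e.g. (l,Reacher) stays out. (l,Reacher) never enters ⇒ Blocker avoids the target.

Blocker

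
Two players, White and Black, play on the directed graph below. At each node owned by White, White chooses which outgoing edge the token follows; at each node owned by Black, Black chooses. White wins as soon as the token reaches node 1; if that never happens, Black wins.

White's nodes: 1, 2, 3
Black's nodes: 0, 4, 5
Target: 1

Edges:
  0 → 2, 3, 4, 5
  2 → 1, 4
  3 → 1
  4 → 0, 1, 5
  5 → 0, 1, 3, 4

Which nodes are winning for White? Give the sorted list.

A0 = {1}
A1: add {2, 3} — 2 (White) has 2→1; 3 (White) has 3→1.
A2 = A1; e.g. 0 (Black) can still go to 4. Fixed point.
White's winning region = {1, 2, 3}.

1, 2, 3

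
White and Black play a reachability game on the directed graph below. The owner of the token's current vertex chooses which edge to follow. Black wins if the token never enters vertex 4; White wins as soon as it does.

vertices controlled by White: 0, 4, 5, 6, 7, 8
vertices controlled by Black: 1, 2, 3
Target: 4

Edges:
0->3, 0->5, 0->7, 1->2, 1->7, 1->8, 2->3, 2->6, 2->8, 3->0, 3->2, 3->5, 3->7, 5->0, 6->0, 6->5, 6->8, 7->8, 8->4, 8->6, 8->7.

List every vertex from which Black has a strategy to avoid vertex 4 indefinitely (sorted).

A0 = {4}
A1: add {8} — 8 (White) has 8→4.
A2: add {6, 7} — 6 (White) has 6→8; 7 (White) has 7→8.
A3: add {0} — 0 (White) has 0→7.
A4: add {5} — 5 (White) has 5→0.
A5 = A4; e.g. 1 (Black) can still go to 2. Fixed point.
White's attractor = {0, 4, 5, 6, 7, 8}; Black avoids the target exactly from the complement.

1, 2, 3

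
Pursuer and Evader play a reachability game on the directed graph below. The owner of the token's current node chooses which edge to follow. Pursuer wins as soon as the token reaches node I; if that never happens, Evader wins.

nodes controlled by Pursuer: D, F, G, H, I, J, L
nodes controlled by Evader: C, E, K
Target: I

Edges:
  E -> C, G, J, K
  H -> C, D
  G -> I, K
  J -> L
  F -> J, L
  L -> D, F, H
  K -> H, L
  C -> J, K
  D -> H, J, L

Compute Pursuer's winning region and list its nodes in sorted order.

A0 = {I}
A1: add {G} — G (Pursuer) has G→I.
A2 = A1; e.g. C (Evader) can still go to J. Fixed point.
Pursuer's winning region = {G, I}.

G, I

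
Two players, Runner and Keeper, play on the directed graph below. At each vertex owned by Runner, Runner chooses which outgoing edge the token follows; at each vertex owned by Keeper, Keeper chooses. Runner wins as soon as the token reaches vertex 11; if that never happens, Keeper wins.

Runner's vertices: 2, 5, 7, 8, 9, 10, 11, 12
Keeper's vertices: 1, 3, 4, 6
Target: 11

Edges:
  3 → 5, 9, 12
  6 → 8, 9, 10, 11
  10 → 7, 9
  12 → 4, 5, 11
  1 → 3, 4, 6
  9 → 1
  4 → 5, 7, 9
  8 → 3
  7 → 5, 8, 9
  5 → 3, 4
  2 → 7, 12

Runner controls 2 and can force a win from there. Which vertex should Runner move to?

12

A0 = {11}
A1: add {12} — 12 (Runner) has 12→11.
A2: add {2} — 2 (Runner) has 2→12.
A3 = A2; e.g. 1 (Keeper) can still go to 3. Fixed point.
From 2, successor 12 is in the attractor (rank 1); the other successor 7 is not.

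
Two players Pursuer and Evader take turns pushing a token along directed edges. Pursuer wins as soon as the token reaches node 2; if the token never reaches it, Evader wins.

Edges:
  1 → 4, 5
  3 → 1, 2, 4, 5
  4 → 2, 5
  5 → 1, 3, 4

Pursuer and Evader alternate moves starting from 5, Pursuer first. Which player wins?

Track states (vertex, player-to-move).
A0 = {(2,Pursuer), (2,Evader)}
A1: add {(3,Pursuer), (4,Pursuer)}.
A2 = A1; e.g. (1,Pursuer) stays out. (5,Pursuer) never enters ⇒ Evader avoids the target.

Evader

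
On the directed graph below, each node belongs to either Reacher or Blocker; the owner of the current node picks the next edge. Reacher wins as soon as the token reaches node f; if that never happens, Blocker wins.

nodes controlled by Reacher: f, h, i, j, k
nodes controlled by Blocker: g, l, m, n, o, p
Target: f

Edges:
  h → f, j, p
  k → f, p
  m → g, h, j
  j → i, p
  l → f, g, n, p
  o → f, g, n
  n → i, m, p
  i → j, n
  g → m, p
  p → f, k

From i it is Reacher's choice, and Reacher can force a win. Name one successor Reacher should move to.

A0 = {f}
A1: add {h, k} — h (Reacher) has h→f; k (Reacher) has k→f.
A2: add {p} — p (Blocker): all of {f, k} already in.
A3: add {j} — j (Reacher) has j→p.
A4: add {i} — i (Reacher) has i→j.
A5 = A4; e.g. g (Blocker) can still go to m. Fixed point.
From i, successor j is in the attractor (rank 3); the other successor n is not.

j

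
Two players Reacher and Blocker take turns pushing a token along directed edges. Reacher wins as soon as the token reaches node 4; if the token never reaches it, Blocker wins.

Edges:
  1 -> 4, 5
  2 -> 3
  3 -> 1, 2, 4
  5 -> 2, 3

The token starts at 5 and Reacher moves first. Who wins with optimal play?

Track states (vertex, player-to-move).
A0 = {(4,Reacher), (4,Blocker)}
A1: add {(1,Reacher), (3,Reacher)}.
A2: add {(2,Blocker)}.
A3: add {(5,Reacher)}.
(5,Reacher) ∈ A3 ⇒ Reacher forces the target.

Reacher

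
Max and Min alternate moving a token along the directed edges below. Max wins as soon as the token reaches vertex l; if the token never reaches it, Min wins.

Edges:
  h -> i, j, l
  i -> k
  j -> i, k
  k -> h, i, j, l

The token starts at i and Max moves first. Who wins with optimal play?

Track states (vertex, player-to-move).
A0 = {(l,Max), (l,Min)}
A1: add {(h,Max), (k,Max)}.
A2: add {(i,Min)}.
A3: add {(j,Max)}.
A4 = A3; e.g. (h,Min) stays out. (i,Max) never enters ⇒ Min avoids the target.

Min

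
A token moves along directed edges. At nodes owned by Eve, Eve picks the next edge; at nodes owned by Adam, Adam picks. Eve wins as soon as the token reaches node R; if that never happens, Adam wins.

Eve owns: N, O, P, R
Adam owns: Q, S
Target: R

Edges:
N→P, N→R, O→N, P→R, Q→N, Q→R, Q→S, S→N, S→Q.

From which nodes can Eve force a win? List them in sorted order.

A0 = {R}
A1: add {N, P} — N (Eve) has N→R; P (Eve) has P→R.
A2: add {O} — O (Eve) has O→N.
A3 = A2; e.g. Q (Adam) can still go to S. Fixed point.
Eve's winning region = {N, O, P, R}.

N, O, P, R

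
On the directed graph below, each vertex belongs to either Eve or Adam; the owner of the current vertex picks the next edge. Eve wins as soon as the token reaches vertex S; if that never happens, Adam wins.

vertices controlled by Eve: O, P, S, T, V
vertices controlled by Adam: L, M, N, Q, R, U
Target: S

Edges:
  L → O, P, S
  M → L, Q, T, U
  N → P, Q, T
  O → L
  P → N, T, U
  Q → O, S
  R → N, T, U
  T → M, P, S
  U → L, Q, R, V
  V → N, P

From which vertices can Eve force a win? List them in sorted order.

P, S, T, V

A0 = {S}
A1: add {T} — T (Eve) has T→S.
A2: add {P} — P (Eve) has P→T.
A3: add {V} — V (Eve) has V→P.
A4 = A3; e.g. L (Adam) can still go to O. Fixed point.
Eve's winning region = {P, S, T, V}.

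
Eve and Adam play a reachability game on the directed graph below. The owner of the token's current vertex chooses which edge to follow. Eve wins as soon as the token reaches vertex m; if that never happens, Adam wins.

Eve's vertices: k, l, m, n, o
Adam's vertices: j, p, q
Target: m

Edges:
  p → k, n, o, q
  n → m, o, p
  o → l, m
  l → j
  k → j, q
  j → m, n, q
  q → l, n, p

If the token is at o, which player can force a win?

Eve

A0 = {m}
A1: add {n, o} — n (Eve) has n→m; o (Eve) has o→m.
A2 = A1; e.g. j (Adam) can still go to q. Fixed point.
o ∈ A1, so Eve can force the target.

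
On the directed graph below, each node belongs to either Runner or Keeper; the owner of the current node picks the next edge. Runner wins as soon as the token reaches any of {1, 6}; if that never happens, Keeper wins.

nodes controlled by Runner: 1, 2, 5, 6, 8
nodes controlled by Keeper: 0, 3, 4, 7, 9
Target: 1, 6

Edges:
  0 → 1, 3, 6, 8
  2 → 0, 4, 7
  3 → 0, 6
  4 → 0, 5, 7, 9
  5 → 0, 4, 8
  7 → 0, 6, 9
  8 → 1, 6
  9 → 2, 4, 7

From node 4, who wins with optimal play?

Keeper

A0 = {1, 6}
A1: add {8} — 8 (Runner) has 8→1.
A2: add {5} — 5 (Runner) has 5→8.
A3 = A2; e.g. 0 (Keeper) can still go to 3. Fixed point.
4 never enters the attractor, so Keeper can avoid the target forever.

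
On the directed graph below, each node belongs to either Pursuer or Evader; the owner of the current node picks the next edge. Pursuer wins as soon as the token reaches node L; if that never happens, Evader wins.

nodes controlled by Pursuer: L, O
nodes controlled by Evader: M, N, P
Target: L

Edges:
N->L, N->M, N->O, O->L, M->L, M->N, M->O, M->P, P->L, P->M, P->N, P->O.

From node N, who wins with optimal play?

A0 = {L}
A1: add {O} — O (Pursuer) has O→L.
A2 = A1; e.g. M (Evader) can still go to N. Fixed point.
N never enters the attractor, so Evader can avoid the target forever.

Evader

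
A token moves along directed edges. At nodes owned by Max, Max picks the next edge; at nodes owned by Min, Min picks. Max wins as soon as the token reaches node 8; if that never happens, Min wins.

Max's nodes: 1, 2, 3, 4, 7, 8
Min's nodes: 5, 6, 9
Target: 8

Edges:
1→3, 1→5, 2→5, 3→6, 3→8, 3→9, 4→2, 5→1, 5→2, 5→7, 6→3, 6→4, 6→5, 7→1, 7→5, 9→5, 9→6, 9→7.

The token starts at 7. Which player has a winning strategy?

Max

A0 = {8}
A1: add {3} — 3 (Max) has 3→8.
A2: add {1} — 1 (Max) has 1→3.
A3: add {7} — 7 (Max) has 7→1.
A4 = A3; e.g. 2 (Max) has no edge into A3. Fixed point.
7 ∈ A3, so Max can force the target.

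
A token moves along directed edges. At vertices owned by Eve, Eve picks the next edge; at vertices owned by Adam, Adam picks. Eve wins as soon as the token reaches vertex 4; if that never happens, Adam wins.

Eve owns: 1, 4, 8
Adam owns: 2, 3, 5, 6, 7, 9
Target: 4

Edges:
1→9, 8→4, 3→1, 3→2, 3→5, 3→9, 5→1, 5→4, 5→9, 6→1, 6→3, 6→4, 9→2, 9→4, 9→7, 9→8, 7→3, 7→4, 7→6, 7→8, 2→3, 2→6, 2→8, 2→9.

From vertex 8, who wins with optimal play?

A0 = {4}
A1: add {8} — 8 (Eve) has 8→4.
A2 = A1; e.g. 1 (Eve) has no edge into A1. Fixed point.
8 ∈ A1, so Eve can force the target.

Eve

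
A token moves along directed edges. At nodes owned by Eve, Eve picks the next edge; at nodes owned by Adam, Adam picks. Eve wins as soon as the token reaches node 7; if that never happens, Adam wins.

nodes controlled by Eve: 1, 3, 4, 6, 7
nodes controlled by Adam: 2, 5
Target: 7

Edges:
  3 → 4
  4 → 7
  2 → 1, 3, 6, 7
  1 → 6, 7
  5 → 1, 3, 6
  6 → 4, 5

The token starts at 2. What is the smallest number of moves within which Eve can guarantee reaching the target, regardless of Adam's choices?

A0 = {7}
A1: add {1, 4} — 1 (Eve) has 1→7; 4 (Eve) has 4→7.
A2: add {3, 6} — 3 (Eve) has 3→4; 6 (Eve) has 6→4.
A3: add {2, 5} — 2 (Adam): all of {1, 3, 6, 7} already in; 5 (Adam): all of {1, 3, 6} already in.
A3 = all vertices. Fixed point.
2 enters the attractor at level 3, so Eve can force the target in 3 moves from there.

3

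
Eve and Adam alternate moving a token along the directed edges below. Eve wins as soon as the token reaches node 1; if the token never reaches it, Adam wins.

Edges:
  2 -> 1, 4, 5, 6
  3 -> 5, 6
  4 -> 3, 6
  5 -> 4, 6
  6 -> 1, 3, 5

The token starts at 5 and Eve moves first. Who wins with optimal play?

Track states (vertex, player-to-move).
A0 = {(1,Eve), (1,Adam)}
A1: add {(2,Eve), (6,Eve)}.
A2 = A1; e.g. (2,Adam) stays out. (5,Eve) never enters ⇒ Adam avoids the target.

Adam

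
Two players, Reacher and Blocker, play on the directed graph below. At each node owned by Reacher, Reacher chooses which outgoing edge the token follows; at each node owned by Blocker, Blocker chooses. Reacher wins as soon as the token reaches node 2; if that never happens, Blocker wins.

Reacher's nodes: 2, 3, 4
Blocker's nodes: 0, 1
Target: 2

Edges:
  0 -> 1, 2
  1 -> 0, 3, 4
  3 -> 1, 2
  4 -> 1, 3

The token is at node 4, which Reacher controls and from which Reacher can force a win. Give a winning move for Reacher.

3

A0 = {2}
A1: add {3} — 3 (Reacher) has 3→2.
A2: add {4} — 4 (Reacher) has 4→3.
A3 = A2; e.g. 0 (Blocker) can still go to 1. Fixed point.
From 4, successor 3 is in the attractor (rank 1); the other successor 1 is not.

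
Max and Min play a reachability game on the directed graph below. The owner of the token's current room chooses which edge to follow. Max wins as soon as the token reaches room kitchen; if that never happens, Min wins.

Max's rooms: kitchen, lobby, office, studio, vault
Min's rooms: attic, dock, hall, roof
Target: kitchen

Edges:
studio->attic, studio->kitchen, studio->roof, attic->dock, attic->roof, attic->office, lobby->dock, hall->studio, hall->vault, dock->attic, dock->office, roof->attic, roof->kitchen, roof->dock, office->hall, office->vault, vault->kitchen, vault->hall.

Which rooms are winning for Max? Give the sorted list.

A0 = {kitchen}
A1: add {studio, vault} — studio (Max) has studio→kitchen; vault (Max) has vault→kitchen.
A2: add {hall, office} — hall (Min): all of {studio, vault} already in; office (Max) has office→vault.
A3 = A2; e.g. attic (Min) can still go to dock. Fixed point.
Max's winning region = {hall, kitchen, office, studio, vault}.

hall, kitchen, office, studio, vault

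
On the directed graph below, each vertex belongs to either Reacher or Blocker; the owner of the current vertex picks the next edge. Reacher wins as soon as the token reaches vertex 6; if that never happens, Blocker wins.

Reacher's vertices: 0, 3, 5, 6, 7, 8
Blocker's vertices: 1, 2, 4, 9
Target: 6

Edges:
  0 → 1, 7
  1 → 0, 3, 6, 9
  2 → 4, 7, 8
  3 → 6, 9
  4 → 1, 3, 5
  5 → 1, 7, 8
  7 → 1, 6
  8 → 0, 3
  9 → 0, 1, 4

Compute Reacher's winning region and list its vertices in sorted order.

0, 3, 5, 6, 7, 8

A0 = {6}
A1: add {3, 7} — 3 (Reacher) has 3→6; 7 (Reacher) has 7→6.
A2: add {0, 5, 8} — 0 (Reacher) has 0→7; 5 (Reacher) has 5→7; 8 (Reacher) has 8→3.
A3 = A2; e.g. 1 (Blocker) can still go to 9. Fixed point.
Reacher's winning region = {0, 3, 5, 6, 7, 8}.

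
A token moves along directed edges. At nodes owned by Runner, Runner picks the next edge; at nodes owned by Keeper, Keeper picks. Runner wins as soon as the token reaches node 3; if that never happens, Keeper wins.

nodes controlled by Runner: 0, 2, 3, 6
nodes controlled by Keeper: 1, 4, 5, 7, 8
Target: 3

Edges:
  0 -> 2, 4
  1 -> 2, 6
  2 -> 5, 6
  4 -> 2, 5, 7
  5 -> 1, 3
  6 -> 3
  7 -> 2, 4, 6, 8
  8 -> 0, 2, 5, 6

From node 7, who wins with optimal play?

Keeper

A0 = {3}
A1: add {6} — 6 (Runner) has 6→3.
A2: add {2} — 2 (Runner) has 2→6.
A3: add {0, 1} — 0 (Runner) has 0→2; 1 (Keeper): all of {2, 6} already in.
A4: add {5} — 5 (Keeper): all of {1, 3} already in.
A5: add {8} — 8 (Keeper): all of {0, 2, 5, 6} already in.
A6 = A5; e.g. 4 (Keeper) can still go to 7. Fixed point.
7 never enters the attractor, so Keeper can avoid the target forever.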